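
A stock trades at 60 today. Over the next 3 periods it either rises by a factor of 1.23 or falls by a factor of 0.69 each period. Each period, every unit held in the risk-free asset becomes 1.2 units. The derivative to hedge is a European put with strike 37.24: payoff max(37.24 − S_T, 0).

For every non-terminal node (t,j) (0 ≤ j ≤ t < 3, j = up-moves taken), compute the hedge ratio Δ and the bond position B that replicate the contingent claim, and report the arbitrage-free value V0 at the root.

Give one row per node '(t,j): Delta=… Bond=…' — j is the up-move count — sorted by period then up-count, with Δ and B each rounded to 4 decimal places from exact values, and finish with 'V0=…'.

(0,0): Delta=-0.0058 Bond=0.3575
(1,0): Delta=-0.1060 Bond=4.5797
(1,1): Delta=-0.0024 Bond=0.1849
(2,0): Delta=-1.0000 Bond=31.0333
(2,1): Delta=-0.0765 Bond=3.9934
(2,2): Delta=0.0000 Bond=0.0000
V0=0.0124

The replicating-portfolio and risk-neutral prices coincide; use p* = (1.2−0.69)/(1.23−0.69) = 0.9444 for the latter.
Terminal values V(3,·): V(3,0)=17.5295, V(3,1)=2.1038, V(3,2)=0.0000, V(3,3)=0.0000
Node (2,0) S=28.5660: V=(p*·2.1038+(1−p*)·17.5295)/1.2=2.4673; Δ=(2.1038−17.5295)/(35.1362−19.7105)=-1.0000; B=V−Δ·S=31.0333
Node (2,1) S=50.9220: V=(p*·0.0000+(1−p*)·2.1038)/1.2=0.0974; Δ=(0.0000−2.1038)/(62.6341−35.1362)=-0.0765; B=V−Δ·S=3.9934
Node (2,2) S=90.7740: V=(p*·0.0000+(1−p*)·0.0000)/1.2=0.0000; Δ=(0.0000−0.0000)/(111.6520−62.6341)=0.0000; B=V−Δ·S=0.0000
Node (1,0) S=41.4000: V=(p*·0.0974+(1−p*)·2.4673)/1.2=0.1909; Δ=(0.0974−2.4673)/(50.9220−28.5660)=-0.1060; B=V−Δ·S=4.5797
Node (1,1) S=73.8000: V=(p*·0.0000+(1−p*)·0.0974)/1.2=0.0045; Δ=(0.0000−0.0974)/(90.7740−50.9220)=-0.0024; B=V−Δ·S=0.1849
Node (0,0) S=60.0000: V=(p*·0.0045+(1−p*)·0.1909)/1.2=0.0124; Δ=(0.0045−0.1909)/(73.8000−41.4000)=-0.0058; B=V−Δ·S=0.3575
Root portfolio cost Δ·60+B reproduces V0=0.0124.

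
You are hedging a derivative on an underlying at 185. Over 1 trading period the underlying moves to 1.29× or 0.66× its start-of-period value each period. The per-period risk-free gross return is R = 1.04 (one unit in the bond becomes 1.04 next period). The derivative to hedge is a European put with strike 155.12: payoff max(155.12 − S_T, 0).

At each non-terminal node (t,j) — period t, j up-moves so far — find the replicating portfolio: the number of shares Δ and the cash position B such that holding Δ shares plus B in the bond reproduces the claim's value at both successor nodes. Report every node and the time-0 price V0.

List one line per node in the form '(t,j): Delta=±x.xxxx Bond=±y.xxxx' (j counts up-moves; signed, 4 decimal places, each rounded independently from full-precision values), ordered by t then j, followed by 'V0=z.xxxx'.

Risk-neutral probability p* = (R−d)/(u−d) = (1.04−0.66)/(1.29−0.66) = 0.6032.
Terminal values V(1,·): V(1,0)=33.0200, V(1,1)=0.0000
Node (0,0) S=185.0000: V=(p*·0.0000+(1−p*)·33.0200)/1.04=12.5992; Δ=(0.0000−33.0200)/(238.6500−122.1000)=-0.2833; B=V−Δ·S=65.0119
Check: Δ(0,0)·S0 + B(0,0) = 12.5992 = V0.

(0,0): Delta=-0.2833 Bond=65.0119
V0=12.5992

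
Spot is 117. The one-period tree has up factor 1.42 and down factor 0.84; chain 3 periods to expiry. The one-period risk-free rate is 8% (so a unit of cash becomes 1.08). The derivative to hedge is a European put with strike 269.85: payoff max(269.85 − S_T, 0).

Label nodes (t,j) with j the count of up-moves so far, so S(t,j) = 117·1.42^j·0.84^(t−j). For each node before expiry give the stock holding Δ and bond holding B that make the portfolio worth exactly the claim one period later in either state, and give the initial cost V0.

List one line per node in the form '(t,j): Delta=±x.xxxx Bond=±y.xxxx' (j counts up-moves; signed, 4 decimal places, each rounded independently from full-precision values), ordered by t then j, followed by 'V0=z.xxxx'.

Risk-neutral probability p* = (R−d)/(u−d) = (1.08−0.84)/(1.42−0.84) = 0.4138.
Payoff layer (t=3): V(3,0)=200.5036, V(3,1)=152.6216, V(3,2)=71.6782, V(3,3)=0.0000
(2,0): S=82.5552. Δ = (V_up−V_dn)/(S_up−S_dn) = (152.6216−200.5036)/(117.2284−69.3464) = -1.0000. V = [p*·152.6216 + (1−p*)·200.5036]/1.08 = 167.3059. B = V − Δ·S = 249.8611.
(2,1): S=139.5576. Δ = (V_up−V_dn)/(S_up−S_dn) = (71.6782−152.6216)/(198.1718−117.2284) = -1.0000. V = [p*·71.6782 + (1−p*)·152.6216]/1.08 = 110.3035. B = V − Δ·S = 249.8611.
(2,2): S=235.9188. Δ = (V_up−V_dn)/(S_up−S_dn) = (0.0000−71.6782)/(335.0047−198.1718) = -0.5238. V = [p*·0.0000 + (1−p*)·71.6782]/1.08 = 38.9058. B = V − Δ·S = 162.4889.
(1,0): S=98.2800. Δ = (V_up−V_dn)/(S_up−S_dn) = (110.3035−167.3059)/(139.5576−82.5552) = -1.0000. V = [p*·110.3035 + (1−p*)·167.3059]/1.08 = 133.0729. B = V − Δ·S = 231.3529.
(1,1): S=166.1400. Δ = (V_up−V_dn)/(S_up−S_dn) = (38.9058−110.3035)/(235.9188−139.5576) = -0.7409. V = [p*·38.9058 + (1−p*)·110.3035]/1.08 = 74.7774. B = V − Δ·S = 197.8769.
(0,0): S=117.0000. Δ = (V_up−V_dn)/(S_up−S_dn) = (74.7774−133.0729)/(166.1400−98.2800) = -0.8591. V = [p*·74.7774 + (1−p*)·133.0729]/1.08 = 100.8802. B = V − Δ·S = 201.3896.
The time-0 hedge costs 100.8802, which is the no-arbitrage price.

(0,0): Delta=-0.8591 Bond=201.3896
(1,0): Delta=-1.0000 Bond=231.3529
(1,1): Delta=-0.7409 Bond=197.8769
(2,0): Delta=-1.0000 Bond=249.8611
(2,1): Delta=-1.0000 Bond=249.8611
(2,2): Delta=-0.5238 Bond=162.4889
V0=100.8802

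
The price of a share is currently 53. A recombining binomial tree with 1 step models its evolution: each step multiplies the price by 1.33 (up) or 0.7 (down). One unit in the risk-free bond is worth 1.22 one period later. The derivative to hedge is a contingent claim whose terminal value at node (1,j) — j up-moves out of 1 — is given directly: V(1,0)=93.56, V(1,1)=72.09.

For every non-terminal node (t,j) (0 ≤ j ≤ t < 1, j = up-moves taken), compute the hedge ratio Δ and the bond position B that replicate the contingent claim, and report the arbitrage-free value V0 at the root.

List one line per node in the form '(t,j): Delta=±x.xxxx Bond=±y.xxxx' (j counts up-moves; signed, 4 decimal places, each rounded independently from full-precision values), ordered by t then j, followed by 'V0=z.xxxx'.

(0,0): Delta=-0.6430 Bond=96.2423
V0=62.1629

The replicating-portfolio and risk-neutral prices coincide; use p* = (1.22−0.7)/(1.33−0.7) = 0.8254 for the latter.
Payoff layer (t=1): V(1,0)=93.5600, V(1,1)=72.0900
(0,0): S=53.0000. Δ = (V_up−V_dn)/(S_up−S_dn) = (72.0900−93.5600)/(70.4900−37.1000) = -0.6430. V = [p*·72.0900 + (1−p*)·93.5600]/1.22 = 62.1629. B = V − Δ·S = 96.2423.
The time-0 hedge costs 62.1629, which is the no-arbitrage price.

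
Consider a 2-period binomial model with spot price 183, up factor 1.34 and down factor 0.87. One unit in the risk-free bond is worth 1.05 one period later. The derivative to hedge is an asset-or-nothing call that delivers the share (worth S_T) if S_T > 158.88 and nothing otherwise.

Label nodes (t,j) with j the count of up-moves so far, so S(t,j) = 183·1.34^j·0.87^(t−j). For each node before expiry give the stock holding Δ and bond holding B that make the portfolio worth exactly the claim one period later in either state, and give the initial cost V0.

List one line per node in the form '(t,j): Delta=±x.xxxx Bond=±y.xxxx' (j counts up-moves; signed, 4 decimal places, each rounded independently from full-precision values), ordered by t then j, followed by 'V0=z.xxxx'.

Under the risk-neutral measure, an up-move has probability p* = (R−d)/(u−d) = 0.3830 and values discount at R = 1.05.
Terminal values V(2,·): V(2,0)=0.0000, V(2,1)=213.3414, V(2,2)=328.5948
  t=1,j=0: stock 159.2100 → up 213.3414 (V=213.3414), down 138.5127 (V=0.0000). Price 77.8145; hedge Δ=2.8511, bond B=-376.1034.
  t=1,j=1: stock 245.2200 → up 328.5948 (V=328.5948), down 213.3414 (V=213.3414). Price 245.2200; hedge Δ=1.0000, bond B=0.0000.
  t=0,j=0: stock 183.0000 → up 245.2200 (V=245.2200), down 159.2100 (V=77.8145). Price 135.1688; hedge Δ=1.9463, bond B=-221.0131.
Each (Δ,B) replicates both successor values, so the strategy is self-financing and V0 is arbitrage-free.

(0,0): Delta=1.9463 Bond=-221.0131
(1,0): Delta=2.8511 Bond=-376.1034
(1,1): Delta=1.0000 Bond=0.0000
V0=135.1688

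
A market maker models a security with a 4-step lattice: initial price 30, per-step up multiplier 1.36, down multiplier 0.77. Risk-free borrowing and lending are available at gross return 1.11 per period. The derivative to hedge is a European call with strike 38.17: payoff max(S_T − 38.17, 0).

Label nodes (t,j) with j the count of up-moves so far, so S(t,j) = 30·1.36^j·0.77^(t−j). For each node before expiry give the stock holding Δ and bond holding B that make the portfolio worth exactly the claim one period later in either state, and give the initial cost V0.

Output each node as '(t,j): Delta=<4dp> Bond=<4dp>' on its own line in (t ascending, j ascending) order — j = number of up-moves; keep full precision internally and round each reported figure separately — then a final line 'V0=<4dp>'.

(0,0): Delta=0.6997 Bond=-12.0474
(1,0): Delta=0.3943 Bond=-6.3181
(1,1): Delta=0.8268 Bond=-18.5597
(2,0): Delta=0.0000 Bond=0.0000
(2,1): Delta=0.5584 Bond=-12.1697
(2,2): Delta=0.9385 Bond=-26.8010
(3,0): Delta=0.0000 Bond=0.0000
(3,1): Delta=0.0000 Bond=0.0000
(3,2): Delta=0.7909 Bond=-23.4410
(3,3): Delta=1.0000 Bond=-34.3874
V0=8.9427

Under the risk-neutral measure, an up-move has probability p* = (R−d)/(u−d) = 0.5763 and values discount at R = 1.11.
Terminal payoffs: V(4,0)=0.0000, V(4,1)=0.0000, V(4,2)=0.0000, V(4,3)=19.9370, V(4,4)=64.4606
(3,0): S=13.6960. Δ = (V_up−V_dn)/(S_up−S_dn) = (0.0000−0.0000)/(18.6265−10.5459) = 0.0000. V = [p*·0.0000 + (1−p*)·0.0000]/1.11 = 0.0000. B = V − Δ·S = 0.0000.
(3,1): S=24.1903. Δ = (V_up−V_dn)/(S_up−S_dn) = (0.0000−0.0000)/(32.8988−18.6265) = 0.0000. V = [p*·0.0000 + (1−p*)·0.0000]/1.11 = 0.0000. B = V − Δ·S = 0.0000.
(3,2): S=42.7258. Δ = (V_up−V_dn)/(S_up−S_dn) = (19.9370−0.0000)/(58.1070−32.8988) = 0.7909. V = [p*·19.9370 + (1−p*)·0.0000]/1.11 = 10.3506. B = V − Δ·S = -23.4410.
(3,3): S=75.4637. Δ = (V_up−V_dn)/(S_up−S_dn) = (64.4606−19.9370)/(102.6306−58.1070) = 1.0000. V = [p*·64.4606 + (1−p*)·19.9370]/1.11 = 41.0763. B = V − Δ·S = -34.3874.
(2,0): S=17.7870. Δ = (V_up−V_dn)/(S_up−S_dn) = (0.0000−0.0000)/(24.1903−13.6960) = 0.0000. V = [p*·0.0000 + (1−p*)·0.0000]/1.11 = 0.0000. B = V − Δ·S = 0.0000.
(2,1): S=31.4160. Δ = (V_up−V_dn)/(S_up−S_dn) = (10.3506−0.0000)/(42.7258−24.1903) = 0.5584. V = [p*·10.3506 + (1−p*)·0.0000]/1.11 = 5.3736. B = V − Δ·S = -12.1697.
(2,2): S=55.4880. Δ = (V_up−V_dn)/(S_up−S_dn) = (41.0763−10.3506)/(75.4637−42.7258) = 0.9385. V = [p*·41.0763 + (1−p*)·10.3506]/1.11 = 25.2765. B = V − Δ·S = -26.8010.
(1,0): S=23.1000. Δ = (V_up−V_dn)/(S_up−S_dn) = (5.3736−0.0000)/(31.4160−17.7870) = 0.3943. V = [p*·5.3736 + (1−p*)·0.0000]/1.11 = 2.7898. B = V − Δ·S = -6.3181.
(1,1): S=40.8000. Δ = (V_up−V_dn)/(S_up−S_dn) = (25.2765−5.3736)/(55.4880−31.4160) = 0.8268. V = [p*·25.2765 + (1−p*)·5.3736]/1.11 = 15.1740. B = V − Δ·S = -18.5597.
(0,0): S=30.0000. Δ = (V_up−V_dn)/(S_up−S_dn) = (15.1740−2.7898)/(40.8000−23.1000) = 0.6997. V = [p*·15.1740 + (1−p*)·2.7898]/1.11 = 8.9427. B = V − Δ·S = -12.0474.
Check: Δ(0,0)·S0 + B(0,0) = 8.9427 = V0.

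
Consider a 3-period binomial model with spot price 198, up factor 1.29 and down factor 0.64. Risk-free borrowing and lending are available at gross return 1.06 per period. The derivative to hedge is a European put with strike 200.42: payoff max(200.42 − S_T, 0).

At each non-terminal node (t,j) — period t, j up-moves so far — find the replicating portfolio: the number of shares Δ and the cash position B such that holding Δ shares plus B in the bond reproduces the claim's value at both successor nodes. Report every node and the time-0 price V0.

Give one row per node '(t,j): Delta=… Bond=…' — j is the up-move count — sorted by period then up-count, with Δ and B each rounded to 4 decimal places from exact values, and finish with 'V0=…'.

(0,0): Delta=-0.3486 Bond=94.0663
(1,0): Delta=-0.9226 Bond=172.4533
(1,1): Delta=-0.1926 Bond=59.8749
(2,0): Delta=-1.0000 Bond=189.0755
(2,1): Delta=-0.9016 Bond=179.3642
(2,2): Delta=0.0000 Bond=0.0000
V0=25.0470

Under the risk-neutral measure, an up-move has probability p* = (R−d)/(u−d) = 0.6462 and values discount at R = 1.06.
Payoff layer (t=3): V(3,0)=148.5155, V(3,1)=95.8000, V(3,2)=0.0000, V(3,3)=0.0000
(2,0): S=81.1008. Δ = (V_up−V_dn)/(S_up−S_dn) = (95.8000−148.5155)/(104.6200−51.9045) = -1.0000. V = [p*·95.8000 + (1−p*)·148.5155]/1.06 = 107.9747. B = V − Δ·S = 189.0755.
(2,1): S=163.4688. Δ = (V_up−V_dn)/(S_up−S_dn) = (0.0000−95.8000)/(210.8748−104.6200) = -0.9016. V = [p*·0.0000 + (1−p*)·95.8000]/1.06 = 31.9797. B = V − Δ·S = 179.3642.
(2,2): S=329.4918. Δ = (V_up−V_dn)/(S_up−S_dn) = (0.0000−0.0000)/(425.0444−210.8748) = 0.0000. V = [p*·0.0000 + (1−p*)·0.0000]/1.06 = 0.0000. B = V − Δ·S = 0.0000.
(1,0): S=126.7200. Δ = (V_up−V_dn)/(S_up−S_dn) = (31.9797−107.9747)/(163.4688−81.1008) = -0.9226. V = [p*·31.9797 + (1−p*)·107.9747]/1.06 = 55.5379. B = V − Δ·S = 172.4533.
(1,1): S=255.4200. Δ = (V_up−V_dn)/(S_up−S_dn) = (0.0000−31.9797)/(329.4918−163.4688) = -0.1926. V = [p*·0.0000 + (1−p*)·31.9797]/1.06 = 10.6754. B = V − Δ·S = 59.8749.
(0,0): S=198.0000. Δ = (V_up−V_dn)/(S_up−S_dn) = (10.6754−55.5379)/(255.4200−126.7200) = -0.3486. V = [p*·10.6754 + (1−p*)·55.5379]/1.06 = 25.0470. B = V − Δ·S = 94.0663.
The time-0 hedge costs 25.0470, which is the no-arbitrage price.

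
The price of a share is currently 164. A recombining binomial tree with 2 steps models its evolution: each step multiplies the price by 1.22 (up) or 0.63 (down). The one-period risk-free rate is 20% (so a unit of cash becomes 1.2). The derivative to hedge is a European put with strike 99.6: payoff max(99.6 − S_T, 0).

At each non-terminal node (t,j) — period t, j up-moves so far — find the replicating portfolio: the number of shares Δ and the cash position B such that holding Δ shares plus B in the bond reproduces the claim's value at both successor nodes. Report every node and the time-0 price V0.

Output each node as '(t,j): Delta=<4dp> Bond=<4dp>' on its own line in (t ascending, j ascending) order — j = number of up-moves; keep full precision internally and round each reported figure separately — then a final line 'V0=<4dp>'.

Since d<R<u, set p* = (R−d)/(u−d) = 0.9661; price each node as the discounted p*-expectation of its children.
Terminal values V(2,·): V(2,0)=34.5084, V(2,1)=0.0000, V(2,2)=0.0000
Node (1,0) S=103.3200: V=(p*·0.0000+(1−p*)·34.5084)/1.2=0.9748; Δ=(0.0000−34.5084)/(126.0504−65.0916)=-0.5661; B=V−Δ·S=59.4636
Node (1,1) S=200.0800: V=(p*·0.0000+(1−p*)·0.0000)/1.2=0.0000; Δ=(0.0000−0.0000)/(244.0976−126.0504)=0.0000; B=V−Δ·S=0.0000
Node (0,0) S=164.0000: V=(p*·0.0000+(1−p*)·0.9748)/1.2=0.0275; Δ=(0.0000−0.9748)/(200.0800−103.3200)=-0.0101; B=V−Δ·S=1.6798
The time-0 hedge costs 0.0275, which is the no-arbitrage price.

(0,0): Delta=-0.0101 Bond=1.6798
(1,0): Delta=-0.5661 Bond=59.4636
(1,1): Delta=0.0000 Bond=0.0000
V0=0.0275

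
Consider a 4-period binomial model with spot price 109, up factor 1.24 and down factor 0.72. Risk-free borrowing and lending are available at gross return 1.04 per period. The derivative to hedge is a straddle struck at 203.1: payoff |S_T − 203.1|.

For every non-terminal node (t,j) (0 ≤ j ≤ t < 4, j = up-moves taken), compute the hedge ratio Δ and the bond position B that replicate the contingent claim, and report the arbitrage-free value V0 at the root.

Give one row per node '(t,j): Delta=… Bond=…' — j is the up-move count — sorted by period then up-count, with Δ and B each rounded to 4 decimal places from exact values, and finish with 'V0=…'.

Since d<R<u, set p* = (R−d)/(u−d) = 0.6154; price each node as the discounted p*-expectation of its children.
At expiry t=4: V(4,0)=173.8075, V(4,1)=152.6518, V(4,2)=116.2170, V(4,3)=53.4681, V(4,4)=54.5993
(3,0): S=40.6840. Δ = (V_up−V_dn)/(S_up−S_dn) = (152.6518−173.8075)/(50.4482−29.2925) = -1.0000. V = [p*·152.6518 + (1−p*)·173.8075]/1.04 = 154.6044. B = V − Δ·S = 195.2885.
(3,1): S=70.0669. Δ = (V_up−V_dn)/(S_up−S_dn) = (116.2170−152.6518)/(86.8830−50.4482) = -1.0000. V = [p*·116.2170 + (1−p*)·152.6518]/1.04 = 125.2215. B = V − Δ·S = 195.2885.
(3,2): S=120.6708. Δ = (V_up−V_dn)/(S_up−S_dn) = (53.4681−116.2170)/(149.6319−86.8830) = -1.0000. V = [p*·53.4681 + (1−p*)·116.2170]/1.04 = 74.6176. B = V − Δ·S = 195.2885.
(3,3): S=207.8220. Δ = (V_up−V_dn)/(S_up−S_dn) = (54.5993−53.4681)/(257.6993−149.6319) = 0.0105. V = [p*·54.5993 + (1−p*)·53.4681]/1.04 = 52.0810. B = V − Δ·S = 49.9057.
(2,0): S=56.5056. Δ = (V_up−V_dn)/(S_up−S_dn) = (125.2215−154.6044)/(70.0669−40.6840) = -1.0000. V = [p*·125.2215 + (1−p*)·154.6044]/1.04 = 131.2718. B = V − Δ·S = 187.7774.
(2,1): S=97.3152. Δ = (V_up−V_dn)/(S_up−S_dn) = (74.6176−125.2215)/(120.6708−70.0669) = -1.0000. V = [p*·74.6176 + (1−p*)·125.2215]/1.04 = 90.4622. B = V − Δ·S = 187.7774.
(2,2): S=167.5984. Δ = (V_up−V_dn)/(S_up−S_dn) = (52.0810−74.6176)/(207.8220−120.6708) = -0.2586. V = [p*·52.0810 + (1−p*)·74.6176]/1.04 = 58.4124. B = V − Δ·S = 101.7521.
(1,0): S=78.4800. Δ = (V_up−V_dn)/(S_up−S_dn) = (90.4622−131.2718)/(97.3152−56.5056) = -1.0000. V = [p*·90.4622 + (1−p*)·131.2718]/1.04 = 102.0752. B = V − Δ·S = 180.5552.
(1,1): S=135.1600. Δ = (V_up−V_dn)/(S_up−S_dn) = (58.4124−90.4622)/(167.5984−97.3152) = -0.4560. V = [p*·58.4124 + (1−p*)·90.4622]/1.04 = 68.0185. B = V − Δ·S = 129.6526.
(0,0): S=109.0000. Δ = (V_up−V_dn)/(S_up−S_dn) = (68.0185−102.0752)/(135.1600−78.4800) = -0.6009. V = [p*·68.0185 + (1−p*)·102.0752]/1.04 = 77.9973. B = V − Δ·S = 143.4909.
The time-0 hedge costs 77.9973, which is the no-arbitrage price.

(0,0): Delta=-0.6009 Bond=143.4909
(1,0): Delta=-1.0000 Bond=180.5552
(1,1): Delta=-0.4560 Bond=129.6526
(2,0): Delta=-1.0000 Bond=187.7774
(2,1): Delta=-1.0000 Bond=187.7774
(2,2): Delta=-0.2586 Bond=101.7521
(3,0): Delta=-1.0000 Bond=195.2885
(3,1): Delta=-1.0000 Bond=195.2885
(3,2): Delta=-1.0000 Bond=195.2885
(3,3): Delta=0.0105 Bond=49.9057
V0=77.9973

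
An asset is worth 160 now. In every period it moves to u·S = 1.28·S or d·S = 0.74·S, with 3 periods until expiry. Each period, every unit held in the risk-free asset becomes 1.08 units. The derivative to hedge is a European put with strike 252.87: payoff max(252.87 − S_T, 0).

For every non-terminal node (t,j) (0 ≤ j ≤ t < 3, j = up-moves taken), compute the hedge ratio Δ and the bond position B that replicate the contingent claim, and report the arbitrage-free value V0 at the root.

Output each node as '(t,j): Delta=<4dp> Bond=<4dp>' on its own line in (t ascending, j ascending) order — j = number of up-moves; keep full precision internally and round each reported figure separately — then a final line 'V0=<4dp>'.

Under the risk-neutral measure, an up-move has probability p* = (R−d)/(u−d) = 0.6296 and values discount at R = 1.08.
Terminal values V(3,·): V(3,0)=188.0342, V(3,1)=140.7215, V(3,2)=58.8834, V(3,3)=0.0000
  t=2,j=0: stock 87.6160 → up 112.1485 (V=140.7215), down 64.8358 (V=188.0342). Price 146.5229; hedge Δ=-1.0000, bond B=234.1389.
  t=2,j=1: stock 151.5520 → up 193.9866 (V=58.8834), down 112.1485 (V=140.7215). Price 82.5869; hedge Δ=-1.0000, bond B=234.1389.
  t=2,j=2: stock 262.1440 → up 335.5443 (V=0.0000), down 193.9866 (V=58.8834). Price 20.1932; hedge Δ=-0.4160, bond B=129.2366.
  t=1,j=0: stock 118.4000 → up 151.5520 (V=82.5869), down 87.6160 (V=146.5229). Price 98.3953; hedge Δ=-1.0000, bond B=216.7953.
  t=1,j=1: stock 204.8000 → up 262.1440 (V=20.1932), down 151.5520 (V=82.5869). Price 40.0944; hedge Δ=-0.5642, bond B=155.6383.
  t=0,j=0: stock 160.0000 → up 204.8000 (V=40.0944), down 118.4000 (V=98.3953). Price 57.1179; hedge Δ=-0.6748, bond B=165.0824.
Self-financing check: at every node Δ·S+B equals the discounted successor values.

(0,0): Delta=-0.6748 Bond=165.0824
(1,0): Delta=-1.0000 Bond=216.7953
(1,1): Delta=-0.5642 Bond=155.6383
(2,0): Delta=-1.0000 Bond=234.1389
(2,1): Delta=-1.0000 Bond=234.1389
(2,2): Delta=-0.4160 Bond=129.2366
V0=57.1179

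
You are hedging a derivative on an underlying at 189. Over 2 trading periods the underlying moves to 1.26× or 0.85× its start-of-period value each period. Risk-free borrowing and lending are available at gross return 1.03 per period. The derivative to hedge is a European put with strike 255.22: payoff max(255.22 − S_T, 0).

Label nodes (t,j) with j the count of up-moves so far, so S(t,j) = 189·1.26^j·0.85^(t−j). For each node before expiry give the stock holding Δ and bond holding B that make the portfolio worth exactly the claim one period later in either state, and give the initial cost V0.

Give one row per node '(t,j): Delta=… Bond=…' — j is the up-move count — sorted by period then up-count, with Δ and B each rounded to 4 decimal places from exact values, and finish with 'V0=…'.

(0,0): Delta=-0.7534 Bond=202.1031
(1,0): Delta=-1.0000 Bond=247.7864
(1,1): Delta=-0.5408 Bond=157.5403
V0=59.7151

Risk-neutral probability p* = (R−d)/(u−d) = (1.03−0.85)/(1.26−0.85) = 0.4390.
Terminal values V(2,·): V(2,0)=118.6675, V(2,1)=52.8010, V(2,2)=0.0000
Node (1,0) S=160.6500: V=(p*·52.8010+(1−p*)·118.6675)/1.03=87.1364; Δ=(52.8010−118.6675)/(202.4190−136.5525)=-1.0000; B=V−Δ·S=247.7864
Node (1,1) S=238.1400: V=(p*·0.0000+(1−p*)·52.8010)/1.03=28.7574; Δ=(0.0000−52.8010)/(300.0564−202.4190)=-0.5408; B=V−Δ·S=157.5403
Node (0,0) S=189.0000: V=(p*·28.7574+(1−p*)·87.1364)/1.03=59.7151; Δ=(28.7574−87.1364)/(238.1400−160.6500)=-0.7534; B=V−Δ·S=202.1031
Self-financing check: at every node Δ·S+B equals the discounted successor values.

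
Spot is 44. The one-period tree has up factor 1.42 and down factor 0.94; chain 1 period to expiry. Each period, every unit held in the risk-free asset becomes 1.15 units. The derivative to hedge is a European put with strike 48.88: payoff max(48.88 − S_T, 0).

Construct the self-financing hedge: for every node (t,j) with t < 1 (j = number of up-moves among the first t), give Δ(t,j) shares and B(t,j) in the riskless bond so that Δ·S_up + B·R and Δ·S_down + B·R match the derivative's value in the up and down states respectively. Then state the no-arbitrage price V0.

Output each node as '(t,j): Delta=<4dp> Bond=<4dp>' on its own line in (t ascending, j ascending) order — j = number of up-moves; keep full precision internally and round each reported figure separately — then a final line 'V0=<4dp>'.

(0,0): Delta=-0.3561 Bond=19.3449
V0=3.6783

No-arbitrage ⇒ martingale measure with p* = (R−d)/(u−d) = 0.4375.
Payoff layer (t=1): V(1,0)=7.5200, V(1,1)=0.0000
  t=0,j=0: stock 44.0000 → up 62.4800 (V=0.0000), down 41.3600 (V=7.5200). Price 3.6783; hedge Δ=-0.3561, bond B=19.3449.
Root portfolio cost Δ·44+B reproduces V0=3.6783.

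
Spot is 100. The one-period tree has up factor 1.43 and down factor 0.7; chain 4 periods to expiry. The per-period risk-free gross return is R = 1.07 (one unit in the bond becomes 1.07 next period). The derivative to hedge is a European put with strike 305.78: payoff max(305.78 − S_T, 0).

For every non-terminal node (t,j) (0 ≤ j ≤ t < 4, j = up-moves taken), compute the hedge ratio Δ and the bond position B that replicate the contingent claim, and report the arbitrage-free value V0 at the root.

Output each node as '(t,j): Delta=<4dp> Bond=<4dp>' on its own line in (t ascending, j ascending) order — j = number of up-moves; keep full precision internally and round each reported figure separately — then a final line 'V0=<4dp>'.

Under the risk-neutral measure, an up-move has probability p* = (R−d)/(u−d) = 0.5068 and values discount at R = 1.07.
Terminal values V(4,·): V(4,0)=281.7700, V(4,1)=256.7310, V(4,2)=205.5799, V(4,3)=101.0855, V(4,4)=0.0000
  t=3,j=0: stock 34.3000 → up 49.0490 (V=256.7310), down 24.0100 (V=281.7700). Price 251.4757; hedge Δ=-1.0000, bond B=285.7757.
  t=3,j=1: stock 70.0700 → up 100.2001 (V=205.5799), down 49.0490 (V=256.7310). Price 215.7057; hedge Δ=-1.0000, bond B=285.7757.
  t=3,j=2: stock 143.1430 → up 204.6945 (V=101.0855), down 100.2001 (V=205.5799). Price 142.6327; hedge Δ=-1.0000, bond B=285.7757.
  t=3,j=3: stock 292.4207 → up 418.1616 (V=0.0000), down 204.6945 (V=101.0855). Price 46.5891; hedge Δ=-0.4735, bond B=185.0624.
  t=2,j=0: stock 49.0000 → up 70.0700 (V=215.7057), down 34.3000 (V=251.4757). Price 218.0801; hedge Δ=-1.0000, bond B=267.0801.
  t=2,j=1: stock 100.1000 → up 143.1430 (V=142.6327), down 70.0700 (V=215.7057). Price 166.9801; hedge Δ=-1.0000, bond B=267.0801.
  t=2,j=2: stock 204.4900 → up 292.4207 (V=46.5891), down 143.1430 (V=142.6327). Price 87.8066; hedge Δ=-0.6434, bond B=219.3731.
  t=1,j=0: stock 70.0000 → up 100.1000 (V=166.9801), down 49.0000 (V=218.0801). Price 179.6076; hedge Δ=-1.0000, bond B=249.6076.
  t=1,j=1: stock 143.0000 → up 204.4900 (V=87.8066), down 100.1000 (V=166.9801). Price 118.5524; hedge Δ=-0.7584, bond B=227.0092.
  t=0,j=0: stock 100.0000 → up 143.0000 (V=118.5524), down 70.0000 (V=179.6076). Price 138.9363; hedge Δ=-0.8364, bond B=222.5735.
The time-0 hedge costs 138.9363, which is the no-arbitrage price.

(0,0): Delta=-0.8364 Bond=222.5735
(1,0): Delta=-1.0000 Bond=249.6076
(1,1): Delta=-0.7584 Bond=227.0092
(2,0): Delta=-1.0000 Bond=267.0801
(2,1): Delta=-1.0000 Bond=267.0801
(2,2): Delta=-0.6434 Bond=219.3731
(3,0): Delta=-1.0000 Bond=285.7757
(3,1): Delta=-1.0000 Bond=285.7757
(3,2): Delta=-1.0000 Bond=285.7757
(3,3): Delta=-0.4735 Bond=185.0624
V0=138.9363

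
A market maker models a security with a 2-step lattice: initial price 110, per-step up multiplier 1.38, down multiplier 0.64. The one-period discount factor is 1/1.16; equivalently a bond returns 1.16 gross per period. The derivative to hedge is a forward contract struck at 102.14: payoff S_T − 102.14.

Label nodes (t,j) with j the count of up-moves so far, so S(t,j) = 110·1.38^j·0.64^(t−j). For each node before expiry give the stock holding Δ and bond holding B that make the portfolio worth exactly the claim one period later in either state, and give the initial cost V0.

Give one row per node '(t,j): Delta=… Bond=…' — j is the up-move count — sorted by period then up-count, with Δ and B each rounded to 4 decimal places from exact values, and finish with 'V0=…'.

Risk-neutral probability p* = (R−d)/(u−d) = (1.16−0.64)/(1.38−0.64) = 0.7027.
At expiry t=2: V(2,0)=-57.0840, V(2,1)=-4.9880, V(2,2)=107.3440
Node (1,0) S=70.4000: V=(p*·-4.9880+(1−p*)·-57.0840)/1.16=-17.6517; Δ=(-4.9880−-57.0840)/(97.1520−45.0560)=1.0000; B=V−Δ·S=-88.0517
Node (1,1) S=151.8000: V=(p*·107.3440+(1−p*)·-4.9880)/1.16=63.7483; Δ=(107.3440−-4.9880)/(209.4840−97.1520)=1.0000; B=V−Δ·S=-88.0517
Node (0,0) S=110.0000: V=(p*·63.7483+(1−p*)·-17.6517)/1.16=34.0933; Δ=(63.7483−-17.6517)/(151.8000−70.4000)=1.0000; B=V−Δ·S=-75.9067
The time-0 hedge costs 34.0933, which is the no-arbitrage price.

(0,0): Delta=1.0000 Bond=-75.9067
(1,0): Delta=1.0000 Bond=-88.0517
(1,1): Delta=1.0000 Bond=-88.0517
V0=34.0933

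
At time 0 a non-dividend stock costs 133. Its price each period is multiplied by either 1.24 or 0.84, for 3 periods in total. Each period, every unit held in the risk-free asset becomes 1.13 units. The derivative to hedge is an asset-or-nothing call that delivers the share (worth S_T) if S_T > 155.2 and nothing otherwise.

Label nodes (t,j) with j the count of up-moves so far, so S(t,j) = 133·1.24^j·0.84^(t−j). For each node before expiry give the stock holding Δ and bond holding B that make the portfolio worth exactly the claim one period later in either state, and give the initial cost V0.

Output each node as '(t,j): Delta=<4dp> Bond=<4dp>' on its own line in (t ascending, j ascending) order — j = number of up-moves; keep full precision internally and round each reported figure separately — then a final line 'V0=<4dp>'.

(0,0): Delta=1.6413 Bond=-99.6917
(1,0): Delta=2.4663 Bond=-204.8211
(1,1): Delta=1.4293 Bond=-77.6908
(2,0): Delta=0.0000 Bond=0.0000
(2,1): Delta=3.1000 Bond=-319.2384
(2,2): Delta=1.0000 Bond=0.0000
V0=118.5984

No-arbitrage ⇒ martingale measure with p* = (R−d)/(u−d) = 0.7250.
Payoff layer (t=3): V(3,0)=0.0000, V(3,1)=0.0000, V(3,2)=171.7807, V(3,3)=253.5810
  t=2,j=0: stock 93.8448 → up 116.3676 (V=0.0000), down 78.8296 (V=0.0000). Price 0.0000; hedge Δ=0.0000, bond B=0.0000.
  t=2,j=1: stock 138.5328 → up 171.7807 (V=171.7807), down 116.3676 (V=0.0000). Price 110.2133; hedge Δ=3.1000, bond B=-319.2384.
  t=2,j=2: stock 204.5008 → up 253.5810 (V=253.5810), down 171.7807 (V=171.7807). Price 204.5008; hedge Δ=1.0000, bond B=0.0000.
  t=1,j=0: stock 111.7200 → up 138.5328 (V=110.2133), down 93.8448 (V=0.0000). Price 70.7120; hedge Δ=2.4663, bond B=-204.8211.
  t=1,j=1: stock 164.9200 → up 204.5008 (V=204.5008), down 138.5328 (V=110.2133). Price 158.0281; hedge Δ=1.4293, bond B=-77.6908.
  t=0,j=0: stock 133.0000 → up 164.9200 (V=158.0281), down 111.7200 (V=70.7120). Price 118.5984; hedge Δ=1.6413, bond B=-99.6917.
The time-0 hedge costs 118.5984, which is the no-arbitrage price.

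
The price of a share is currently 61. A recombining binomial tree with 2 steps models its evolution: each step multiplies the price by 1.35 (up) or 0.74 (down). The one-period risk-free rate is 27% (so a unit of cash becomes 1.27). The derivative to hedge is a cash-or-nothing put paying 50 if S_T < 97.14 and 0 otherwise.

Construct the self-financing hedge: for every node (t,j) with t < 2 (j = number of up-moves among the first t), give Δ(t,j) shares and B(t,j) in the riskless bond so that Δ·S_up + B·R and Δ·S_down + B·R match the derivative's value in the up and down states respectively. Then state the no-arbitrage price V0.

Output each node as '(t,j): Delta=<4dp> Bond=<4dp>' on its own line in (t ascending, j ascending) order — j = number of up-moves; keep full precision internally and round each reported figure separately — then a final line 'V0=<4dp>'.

Since d<R<u, set p* = (R−d)/(u−d) = 0.8689; price each node as the discounted p*-expectation of its children.
Payoff layer (t=2): V(2,0)=50.0000, V(2,1)=50.0000, V(2,2)=0.0000
  t=1,j=0: stock 45.1400 → up 60.9390 (V=50.0000), down 33.4036 (V=50.0000). Price 39.3701; hedge Δ=0.0000, bond B=39.3701.
  t=1,j=1: stock 82.3500 → up 111.1725 (V=0.0000), down 60.9390 (V=50.0000). Price 5.1633; hedge Δ=-0.9954, bond B=87.1305.
  t=0,j=0: stock 61.0000 → up 82.3500 (V=5.1633), down 45.1400 (V=39.3701). Price 7.5980; hedge Δ=-0.9193, bond B=63.6747.
Self-financing check: at every node Δ·S+B equals the discounted successor values.

(0,0): Delta=-0.9193 Bond=63.6747
(1,0): Delta=0.0000 Bond=39.3701
(1,1): Delta=-0.9954 Bond=87.1305
V0=7.5980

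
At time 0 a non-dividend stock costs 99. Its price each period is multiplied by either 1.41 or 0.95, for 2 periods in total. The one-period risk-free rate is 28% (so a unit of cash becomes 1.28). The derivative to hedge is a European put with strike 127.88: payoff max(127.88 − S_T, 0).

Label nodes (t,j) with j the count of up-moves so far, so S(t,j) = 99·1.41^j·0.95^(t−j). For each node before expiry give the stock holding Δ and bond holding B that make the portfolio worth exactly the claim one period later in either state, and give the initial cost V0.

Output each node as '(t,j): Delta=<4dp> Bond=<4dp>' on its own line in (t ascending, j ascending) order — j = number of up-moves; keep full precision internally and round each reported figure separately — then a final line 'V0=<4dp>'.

(0,0): Delta=-0.1868 Bond=20.3730
(1,0): Delta=-0.8907 Bond=92.2738
(1,1): Delta=0.0000 Bond=0.0000
V0=1.8784

Risk-neutral probability p* = (R−d)/(u−d) = (1.28−0.95)/(1.41−0.95) = 0.7174.
Payoff layer (t=2): V(2,0)=38.5325, V(2,1)=0.0000, V(2,2)=0.0000
Node (1,0) S=94.0500: V=(p*·0.0000+(1−p*)·38.5325)/1.28=8.5075; Δ=(0.0000−38.5325)/(132.6105−89.3475)=-0.8907; B=V−Δ·S=92.2738
Node (1,1) S=139.5900: V=(p*·0.0000+(1−p*)·0.0000)/1.28=0.0000; Δ=(0.0000−0.0000)/(196.8219−132.6105)=0.0000; B=V−Δ·S=0.0000
Node (0,0) S=99.0000: V=(p*·0.0000+(1−p*)·8.5075)/1.28=1.8784; Δ=(0.0000−8.5075)/(139.5900−94.0500)=-0.1868; B=V−Δ·S=20.3730
Self-financing check: at every node Δ·S+B equals the discounted successor values.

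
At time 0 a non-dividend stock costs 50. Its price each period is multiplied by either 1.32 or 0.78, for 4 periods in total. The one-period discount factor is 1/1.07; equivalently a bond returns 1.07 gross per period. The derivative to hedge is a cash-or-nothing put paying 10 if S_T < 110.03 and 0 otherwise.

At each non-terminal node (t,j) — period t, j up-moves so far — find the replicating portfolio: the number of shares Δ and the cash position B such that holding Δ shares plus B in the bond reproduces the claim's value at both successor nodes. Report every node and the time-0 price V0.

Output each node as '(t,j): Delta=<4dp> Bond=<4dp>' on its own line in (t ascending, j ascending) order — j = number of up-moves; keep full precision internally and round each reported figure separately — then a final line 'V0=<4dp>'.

Under the risk-neutral measure, an up-move has probability p* = (R−d)/(u−d) = 0.5370 and values discount at R = 1.07.
Payoff layer (t=4): V(4,0)=10.0000, V(4,1)=10.0000, V(4,2)=10.0000, V(4,3)=10.0000, V(4,4)=0.0000
(3,0): S=23.7276. Δ = (V_up−V_dn)/(S_up−S_dn) = (10.0000−10.0000)/(31.3204−18.5075) = 0.0000. V = [p*·10.0000 + (1−p*)·10.0000]/1.07 = 9.3458. B = V − Δ·S = 9.3458.
(3,1): S=40.1544. Δ = (V_up−V_dn)/(S_up−S_dn) = (10.0000−10.0000)/(53.0038−31.3204) = 0.0000. V = [p*·10.0000 + (1−p*)·10.0000]/1.07 = 9.3458. B = V − Δ·S = 9.3458.
(3,2): S=67.9536. Δ = (V_up−V_dn)/(S_up−S_dn) = (10.0000−10.0000)/(89.6988−53.0038) = 0.0000. V = [p*·10.0000 + (1−p*)·10.0000]/1.07 = 9.3458. B = V − Δ·S = 9.3458.
(3,3): S=114.9984. Δ = (V_up−V_dn)/(S_up−S_dn) = (0.0000−10.0000)/(151.7979−89.6988) = -0.1610. V = [p*·0.0000 + (1−p*)·10.0000]/1.07 = 4.3268. B = V − Δ·S = 22.8453.
(2,0): S=30.4200. Δ = (V_up−V_dn)/(S_up−S_dn) = (9.3458−9.3458)/(40.1544−23.7276) = 0.0000. V = [p*·9.3458 + (1−p*)·9.3458]/1.07 = 8.7344. B = V − Δ·S = 8.7344.
(2,1): S=51.4800. Δ = (V_up−V_dn)/(S_up−S_dn) = (9.3458−9.3458)/(67.9536−40.1544) = 0.0000. V = [p*·9.3458 + (1−p*)·9.3458]/1.07 = 8.7344. B = V − Δ·S = 8.7344.
(2,2): S=87.1200. Δ = (V_up−V_dn)/(S_up−S_dn) = (4.3268−9.3458)/(114.9984−67.9536) = -0.1067. V = [p*·4.3268 + (1−p*)·9.3458]/1.07 = 6.2153. B = V − Δ·S = 15.5098.
(1,0): S=39.0000. Δ = (V_up−V_dn)/(S_up−S_dn) = (8.7344−8.7344)/(51.4800−30.4200) = 0.0000. V = [p*·8.7344 + (1−p*)·8.7344]/1.07 = 8.1630. B = V − Δ·S = 8.1630.
(1,1): S=66.0000. Δ = (V_up−V_dn)/(S_up−S_dn) = (6.2153−8.7344)/(87.1200−51.4800) = -0.0707. V = [p*·6.2153 + (1−p*)·8.7344]/1.07 = 6.8986. B = V − Δ·S = 11.5636.
(0,0): S=50.0000. Δ = (V_up−V_dn)/(S_up−S_dn) = (6.8986−8.1630)/(66.0000−39.0000) = -0.0468. V = [p*·6.8986 + (1−p*)·8.1630]/1.07 = 6.9944. B = V − Δ·S = 9.3357.
Self-financing check: at every node Δ·S+B equals the discounted successor values.

(0,0): Delta=-0.0468 Bond=9.3357
(1,0): Delta=0.0000 Bond=8.1630
(1,1): Delta=-0.0707 Bond=11.5636
(2,0): Delta=0.0000 Bond=8.7344
(2,1): Delta=0.0000 Bond=8.7344
(2,2): Delta=-0.1067 Bond=15.5098
(3,0): Delta=0.0000 Bond=9.3458
(3,1): Delta=0.0000 Bond=9.3458
(3,2): Delta=0.0000 Bond=9.3458
(3,3): Delta=-0.1610 Bond=22.8453
V0=6.9944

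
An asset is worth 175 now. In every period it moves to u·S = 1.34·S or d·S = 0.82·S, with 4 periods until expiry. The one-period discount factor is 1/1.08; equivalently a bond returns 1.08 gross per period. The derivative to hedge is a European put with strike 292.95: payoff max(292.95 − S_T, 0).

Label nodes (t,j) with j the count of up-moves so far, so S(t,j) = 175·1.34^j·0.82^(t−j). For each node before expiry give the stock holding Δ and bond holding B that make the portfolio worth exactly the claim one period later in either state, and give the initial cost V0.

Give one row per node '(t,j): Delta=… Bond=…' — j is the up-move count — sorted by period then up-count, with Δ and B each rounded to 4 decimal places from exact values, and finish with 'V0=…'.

Since d<R<u, set p* = (R−d)/(u−d) = 0.5000; price each node as the discounted p*-expectation of its children.
Payoff layer (t=4): V(4,0)=213.8287, V(4,1)=163.6542, V(4,2)=81.6617, V(4,3)=0.0000, V(4,4)=0.0000
Node (3,0) S=96.4894: V=(p*·163.6542+(1−p*)·213.8287)/1.08=174.7606; Δ=(163.6542−213.8287)/(129.2958−79.1213)=-1.0000; B=V−Δ·S=271.2500
Node (3,1) S=157.6778: V=(p*·81.6617+(1−p*)·163.6542)/1.08=113.5722; Δ=(81.6617−163.6542)/(211.2883−129.2958)=-1.0000; B=V−Δ·S=271.2500
Node (3,2) S=257.6686: V=(p*·0.0000+(1−p*)·81.6617)/1.08=37.8064; Δ=(0.0000−81.6617)/(345.2759−211.2883)=-0.6095; B=V−Δ·S=194.8482
Node (3,3) S=421.0682: V=(p*·0.0000+(1−p*)·0.0000)/1.08=0.0000; Δ=(0.0000−0.0000)/(564.2314−345.2759)=0.0000; B=V−Δ·S=0.0000
Node (2,0) S=117.6700: V=(p*·113.5722+(1−p*)·174.7606)/1.08=133.4874; Δ=(113.5722−174.7606)/(157.6778−96.4894)=-1.0000; B=V−Δ·S=251.1574
Node (2,1) S=192.2900: V=(p*·37.8064+(1−p*)·113.5722)/1.08=70.0827; Δ=(37.8064−113.5722)/(257.6686−157.6778)=-0.7577; B=V−Δ·S=215.7862
Node (2,2) S=314.2300: V=(p*·0.0000+(1−p*)·37.8064)/1.08=17.5029; Δ=(0.0000−37.8064)/(421.0682−257.6686)=-0.2314; B=V−Δ·S=90.2075
Node (1,0) S=143.5000: V=(p*·70.0827+(1−p*)·133.4874)/1.08=94.2454; Δ=(70.0827−133.4874)/(192.2900−117.6700)=-0.8497; B=V−Δ·S=216.1776
Node (1,1) S=234.5000: V=(p*·17.5029+(1−p*)·70.0827)/1.08=40.5489; Δ=(17.5029−70.0827)/(314.2300−192.2900)=-0.4312; B=V−Δ·S=141.6637
Node (0,0) S=175.0000: V=(p*·40.5489+(1−p*)·94.2454)/1.08=62.4048; Δ=(40.5489−94.2454)/(234.5000−143.5000)=-0.5901; B=V−Δ·S=165.6673
Each (Δ,B) replicates both successor values, so the strategy is self-financing and V0 is arbitrage-free.

(0,0): Delta=-0.5901 Bond=165.6673
(1,0): Delta=-0.8497 Bond=216.1776
(1,1): Delta=-0.4312 Bond=141.6637
(2,0): Delta=-1.0000 Bond=251.1574
(2,1): Delta=-0.7577 Bond=215.7862
(2,2): Delta=-0.2314 Bond=90.2075
(3,0): Delta=-1.0000 Bond=271.2500
(3,1): Delta=-1.0000 Bond=271.2500
(3,2): Delta=-0.6095 Bond=194.8482
(3,3): Delta=0.0000 Bond=0.0000
V0=62.4048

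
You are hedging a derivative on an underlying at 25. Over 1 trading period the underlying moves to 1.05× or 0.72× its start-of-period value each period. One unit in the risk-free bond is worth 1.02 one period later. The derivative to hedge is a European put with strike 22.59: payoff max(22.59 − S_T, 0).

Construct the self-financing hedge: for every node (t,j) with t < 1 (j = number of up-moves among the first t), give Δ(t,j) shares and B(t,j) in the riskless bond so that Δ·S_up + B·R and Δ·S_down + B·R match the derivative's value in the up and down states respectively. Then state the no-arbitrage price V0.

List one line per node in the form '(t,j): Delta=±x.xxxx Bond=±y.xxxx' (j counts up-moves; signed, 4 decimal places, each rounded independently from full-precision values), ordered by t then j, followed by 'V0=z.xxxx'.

Risk-neutral probability p* = (R−d)/(u−d) = (1.02−0.72)/(1.05−0.72) = 0.9091.
Payoff layer (t=1): V(1,0)=4.5900, V(1,1)=0.0000
Node (0,0) S=25.0000: V=(p*·0.0000+(1−p*)·4.5900)/1.02=0.4091; Δ=(0.0000−4.5900)/(26.2500−18.0000)=-0.5564; B=V−Δ·S=14.3182
The time-0 hedge costs 0.4091, which is the no-arbitrage price.

(0,0): Delta=-0.5564 Bond=14.3182
V0=0.4091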